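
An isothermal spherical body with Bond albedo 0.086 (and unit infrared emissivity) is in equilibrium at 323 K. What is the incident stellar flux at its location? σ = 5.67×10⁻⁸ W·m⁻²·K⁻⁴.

(1−a)S·πr² = σ·4πr²·T⁴ ⇒ S = 4σT⁴/(1−a).
S = 4·5.67×10⁻⁸·1.088×10¹⁰/0.914.

S ≈ 2700 W/m²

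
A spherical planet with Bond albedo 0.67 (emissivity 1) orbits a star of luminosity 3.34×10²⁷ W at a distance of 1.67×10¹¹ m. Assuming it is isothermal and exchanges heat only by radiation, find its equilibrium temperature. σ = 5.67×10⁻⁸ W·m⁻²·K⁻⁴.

T ≈ 343 K

First find the stellar flux at distance d: S = L/(4πd²) = 3.34×10²⁷/(4π·(1.67×10¹¹)²) = 9530 W/m².
For an isothermal sphere, absorbed (1−a)S·πr² = emitted σ·4πr²·T⁴, so T⁴ = (1−a)S/(4σ).
T⁴ = 0.330·9530/(4·5.67×10⁻⁸) = 1.387×10¹⁰ K⁴.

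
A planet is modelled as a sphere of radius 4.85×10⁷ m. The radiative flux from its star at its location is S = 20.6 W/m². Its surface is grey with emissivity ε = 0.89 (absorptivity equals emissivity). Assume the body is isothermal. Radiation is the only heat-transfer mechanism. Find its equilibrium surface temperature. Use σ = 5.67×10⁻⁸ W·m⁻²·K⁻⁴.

T ≈ 97.6 K

At equilibrium, absorbed power = emitted power.
Absorbing cross-section = πr² = 7.390×10¹⁵ m²; emitting surface = 4πr² = 2.956×10¹⁶ m² (ratio 4).
εS·A_cross = εσ·A_surf·T⁴  ⇒  T⁴ = S/(4σ)   (ε cancels).
T⁴ = 20.6/(4·5.67×10⁻⁸) = 9.083×10⁷ K⁴.
T = (9.083×10⁷)^(1/4).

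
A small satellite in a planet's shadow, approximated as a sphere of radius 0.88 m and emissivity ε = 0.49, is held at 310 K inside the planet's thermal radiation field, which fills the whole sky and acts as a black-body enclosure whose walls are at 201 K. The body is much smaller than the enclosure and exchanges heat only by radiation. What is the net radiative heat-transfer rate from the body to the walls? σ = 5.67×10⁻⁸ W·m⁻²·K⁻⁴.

P_net ≈ 2060 W

For a small grey body in a large enclosure: P_net = εσA(T_body⁴ − T_wall⁴).
A = 4πr² = 9.731 m²; T_body⁴ − T_wall⁴ = 9.235×10⁹ − 1.632×10⁹ = 7.603×10⁹ K⁴.
|P_net| = 0.49·5.67×10⁻⁸·9.731·7.603×10⁹.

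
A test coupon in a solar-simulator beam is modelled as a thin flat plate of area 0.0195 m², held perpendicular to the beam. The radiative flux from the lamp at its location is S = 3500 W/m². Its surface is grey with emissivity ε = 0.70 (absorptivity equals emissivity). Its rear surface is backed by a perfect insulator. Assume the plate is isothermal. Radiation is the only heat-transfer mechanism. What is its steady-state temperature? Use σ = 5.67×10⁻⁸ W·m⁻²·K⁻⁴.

T ≈ 498 K

At equilibrium, absorbed power = emitted power.
Absorbing cross-section = A = 0.01950 m²; emitting surface = A = 0.01950 m² (ratio 1).
εS·A_cross = εσ·A_surf·T⁴  ⇒  T⁴ = S/(1σ)   (ε cancels).
T⁴ = 3500/(1·5.67×10⁻⁸) = 6.173×10¹⁰ K⁴.
T = (6.173×10¹⁰)^(1/4).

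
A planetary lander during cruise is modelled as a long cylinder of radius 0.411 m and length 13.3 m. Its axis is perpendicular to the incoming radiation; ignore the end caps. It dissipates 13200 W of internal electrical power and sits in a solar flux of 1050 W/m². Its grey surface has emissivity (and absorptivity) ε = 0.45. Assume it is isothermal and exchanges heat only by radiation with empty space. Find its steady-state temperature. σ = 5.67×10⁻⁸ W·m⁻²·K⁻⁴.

T ≈ 380 K

At steady state, absorbed solar power + internal power = radiated power.
Absorbed: α·S·A_cross = 0.45·1050·10.93 = 5166 W (cross-section 2rL).
Total input = 5166 + 13200 = 18370 W.
Radiated: εσ·A_surf·T⁴ with A_surf = 2πrL = 34.35 m².
T⁴ = 18370/(0.45·5.67×10⁻⁸·34.35) = 2.096×10¹⁰ K⁴.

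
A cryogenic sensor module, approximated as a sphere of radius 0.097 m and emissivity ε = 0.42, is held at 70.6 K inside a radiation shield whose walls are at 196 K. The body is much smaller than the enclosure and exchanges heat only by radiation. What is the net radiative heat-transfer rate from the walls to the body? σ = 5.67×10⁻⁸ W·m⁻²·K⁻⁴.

P_net ≈ 4.09 W

For a small grey body in a large enclosure: P_net = εσA(T_body⁴ − T_wall⁴).
A = 4πr² = 0.1182 m²; T_body⁴ − T_wall⁴ = 2.484×10⁷ − 1.476×10⁹ = -1.451×10⁹ K⁴.
|P_net| = 0.42·5.67×10⁻⁸·0.1182·1.451×10⁹.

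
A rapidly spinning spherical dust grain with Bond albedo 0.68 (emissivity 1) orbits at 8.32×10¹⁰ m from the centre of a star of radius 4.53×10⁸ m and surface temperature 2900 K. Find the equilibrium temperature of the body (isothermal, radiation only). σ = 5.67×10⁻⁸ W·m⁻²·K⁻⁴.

The star's surface emits σT_*⁴; at distance d the flux is S = σT_*⁴(R_*/d)².
S = 5.67×10⁻⁸·(2900)⁴·(4.53×10⁸/8.32×10¹⁰)² = 118.9 W/m².
For an isothermal sphere T⁴ = (1−a)S/(4σ) = 1.677×10⁸ K⁴.

T ≈ 114 K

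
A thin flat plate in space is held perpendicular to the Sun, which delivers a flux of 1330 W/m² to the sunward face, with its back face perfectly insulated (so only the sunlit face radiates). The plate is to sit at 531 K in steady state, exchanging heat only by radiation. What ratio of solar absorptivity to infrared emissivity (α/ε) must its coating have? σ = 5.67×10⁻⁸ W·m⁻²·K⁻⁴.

Balance: αS·A = εσ·1A·T⁴ ⇒ α/ε = σT⁴/S.
α/ε = 5.67×10⁻⁸·(531)⁴/1330 = 5.67×10⁻⁸·7.950×10¹⁰/1330.

α/ε ≈ 3.39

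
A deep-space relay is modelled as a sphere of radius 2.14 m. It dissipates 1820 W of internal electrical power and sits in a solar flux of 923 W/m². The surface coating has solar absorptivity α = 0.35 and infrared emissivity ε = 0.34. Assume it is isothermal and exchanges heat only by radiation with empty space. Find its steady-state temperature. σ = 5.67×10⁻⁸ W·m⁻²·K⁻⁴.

T ≈ 276 K

At steady state, absorbed solar power + internal power = radiated power.
Absorbed: α·S·A_cross = 0.35·923·14.39 = 4648 W (cross-section πr²).
Total input = 4648 + 1820 = 6468 W.
Radiated: εσ·A_surf·T⁴ with A_surf = 4πr² = 57.55 m².
T⁴ = 6468/(0.34·5.67×10⁻⁸·57.55) = 5.830×10⁹ K⁴.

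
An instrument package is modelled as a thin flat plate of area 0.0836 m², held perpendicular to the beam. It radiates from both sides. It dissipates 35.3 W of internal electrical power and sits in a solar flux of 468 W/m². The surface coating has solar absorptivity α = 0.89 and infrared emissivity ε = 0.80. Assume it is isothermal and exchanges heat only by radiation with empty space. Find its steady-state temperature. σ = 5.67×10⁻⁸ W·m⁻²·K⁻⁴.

At steady state, absorbed solar power + internal power = radiated power.
Absorbed: α·S·A_cross = 0.89·468·0.08360 = 34.82 W (cross-section A).
Total input = 34.82 + 35.3 = 70.12 W.
Radiated: εσ·A_surf·T⁴ with A_surf = 2A = 0.1672 m².
T⁴ = 70.12/(0.80·5.67×10⁻⁸·0.1672) = 9.246×10⁹ K⁴.

T ≈ 310 K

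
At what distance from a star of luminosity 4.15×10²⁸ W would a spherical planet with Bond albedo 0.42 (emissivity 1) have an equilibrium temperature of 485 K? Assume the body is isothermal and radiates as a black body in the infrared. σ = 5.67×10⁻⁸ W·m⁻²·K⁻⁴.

d ≈ 3.91×10¹¹ m

For an isothermal black-emitting sphere, (1−a)S·πr² = σ·4πr²·T⁴ ⇒ S = 4σT⁴/(1−a).
S = 4·5.67×10⁻⁸·(485)⁴/0.580 = 21640 W/m².
Flux falls as S = L/(4πd²), so d = √(L/(4πS)) = √(4.15×10²⁸/(4π·21640)).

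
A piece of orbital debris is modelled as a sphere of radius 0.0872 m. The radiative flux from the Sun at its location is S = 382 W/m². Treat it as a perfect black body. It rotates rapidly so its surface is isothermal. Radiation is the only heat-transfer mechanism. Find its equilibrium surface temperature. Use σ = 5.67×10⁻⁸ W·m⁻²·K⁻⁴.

T ≈ 203 K

At equilibrium, absorbed power = emitted power.
Absorbing cross-section = πr² = 0.02389 m²; emitting surface = 4πr² = 0.09555 m² (ratio 4).
S·A_cross = εσ·A_surf·T⁴  ⇒  T⁴ = S/(4σ).
T⁴ = 1.00·382/(4·5.67×10⁻⁸) = 1.684×10⁹ K⁴.
T = (1.684×10⁹)^(1/4).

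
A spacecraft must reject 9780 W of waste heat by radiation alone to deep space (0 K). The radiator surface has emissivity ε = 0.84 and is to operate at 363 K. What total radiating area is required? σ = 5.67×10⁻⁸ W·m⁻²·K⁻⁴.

A ≈ 11.8 m²

P = εσA T⁴ ⇒ A = P/(εσT⁴).
T⁴ = 1.736×10¹⁰ K⁴.
A = 9780/(0.84 × 5.67×10⁻⁸ × 1.736×10¹⁰).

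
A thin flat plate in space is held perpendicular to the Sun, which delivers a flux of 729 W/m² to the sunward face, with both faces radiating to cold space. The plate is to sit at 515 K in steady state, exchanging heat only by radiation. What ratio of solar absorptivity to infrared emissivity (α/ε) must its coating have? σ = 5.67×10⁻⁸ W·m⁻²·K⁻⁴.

Balance: αS·A = εσ·2A·T⁴ ⇒ α/ε = 2σT⁴/S.
α/ε = 2·5.67×10⁻⁸·(515)⁴/729 = 2·5.67×10⁻⁸·7.034×10¹⁰/729.

α/ε ≈ 10.9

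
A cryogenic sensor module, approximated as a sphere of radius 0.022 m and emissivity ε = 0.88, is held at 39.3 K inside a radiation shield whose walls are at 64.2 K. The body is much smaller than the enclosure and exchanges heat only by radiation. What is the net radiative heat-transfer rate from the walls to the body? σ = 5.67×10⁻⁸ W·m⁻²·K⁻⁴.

For a small grey body in a large enclosure: P_net = εσA(T_body⁴ − T_wall⁴).
A = 4πr² = 0.006082 m²; T_body⁴ − T_wall⁴ = 2.385×10⁶ − 1.699×10⁷ = -1.460×10⁷ K⁴.
|P_net| = 0.88·5.67×10⁻⁸·0.006082·1.460×10⁷.

P_net ≈ 0.00443 W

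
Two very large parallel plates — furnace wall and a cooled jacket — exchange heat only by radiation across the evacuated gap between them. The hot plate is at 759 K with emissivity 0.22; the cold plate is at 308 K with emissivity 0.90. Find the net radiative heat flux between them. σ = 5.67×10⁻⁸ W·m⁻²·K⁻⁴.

q ≈ 3930 W/m²

For two infinite grey parallel plates, q = σ(T₁⁴ − T₂⁴)/(1/ε₁ + 1/ε₂ − 1).
T₁⁴ − T₂⁴ = 3.319×10¹¹ − 8.999×10⁹ = 3.229×10¹¹ K⁴.
1/ε₁ + 1/ε₂ − 1 = 4.545 + 1.111 − 1 = 4.657.
q = 5.67×10⁻⁸ × 3.229×10¹¹ / 4.657.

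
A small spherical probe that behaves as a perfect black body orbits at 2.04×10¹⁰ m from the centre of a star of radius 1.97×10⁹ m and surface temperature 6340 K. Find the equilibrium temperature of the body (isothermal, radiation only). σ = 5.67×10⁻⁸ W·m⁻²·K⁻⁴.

T ≈ 1390 K

The star's surface emits σT_*⁴; at distance d the flux is S = σT_*⁴(R_*/d)².
S = 5.67×10⁻⁸·(6340)⁴·(1.97×10⁹/2.04×10¹⁰)² = 8.543×10⁵ W/m².
For an isothermal sphere T⁴ = (1−a)S/(4σ) = 3.767×10¹² K⁴.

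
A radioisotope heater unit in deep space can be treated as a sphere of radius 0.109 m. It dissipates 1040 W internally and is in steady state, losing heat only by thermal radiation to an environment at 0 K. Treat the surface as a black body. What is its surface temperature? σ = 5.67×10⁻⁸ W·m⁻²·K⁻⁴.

T ≈ 592 K

Steady state: internal power = radiated power, P = εσA T⁴.
Radiating area A = 4πr² = 0.1493 m².
T⁴ = P/(εσA) = 1040/(1.0·5.67×10⁻⁸·0.1493) = 1.229×10¹¹ K⁴.
T = (1.229×10¹¹)^(1/4).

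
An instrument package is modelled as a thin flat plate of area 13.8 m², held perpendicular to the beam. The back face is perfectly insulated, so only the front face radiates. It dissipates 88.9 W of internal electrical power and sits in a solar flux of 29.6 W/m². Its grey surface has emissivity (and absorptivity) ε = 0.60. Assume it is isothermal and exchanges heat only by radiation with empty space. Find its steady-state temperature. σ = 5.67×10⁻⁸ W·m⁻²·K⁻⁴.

At steady state, absorbed solar power + internal power = radiated power.
Absorbed: α·S·A_cross = 0.60·29.6·13.80 = 245.1 W (cross-section A).
Total input = 245.1 + 88.9 = 334.0 W.
Radiated: εσ·A_surf·T⁴ with A_surf = A = 13.80 m².
T⁴ = 334.0/(0.60·5.67×10⁻⁸·13.80) = 7.114×10⁸ K⁴.

T ≈ 163 K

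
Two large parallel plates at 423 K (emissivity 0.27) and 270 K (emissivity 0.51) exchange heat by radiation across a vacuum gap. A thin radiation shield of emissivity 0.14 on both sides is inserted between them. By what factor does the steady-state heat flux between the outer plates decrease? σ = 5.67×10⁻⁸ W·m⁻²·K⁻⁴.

Without shield: q₀ = σΔ(T⁴)/(1/ε₁+1/ε₂−1) with denominator 4.664.
With shield the two gaps are in series; the resistances add: (1/ε₁+1/ε_s−1)+(1/ε_s+1/ε₂−1) = 9.847+8.104 = 17.95.
Heat-flux ratio q₀/q = 17.95/4.664.

factor ≈ 3.85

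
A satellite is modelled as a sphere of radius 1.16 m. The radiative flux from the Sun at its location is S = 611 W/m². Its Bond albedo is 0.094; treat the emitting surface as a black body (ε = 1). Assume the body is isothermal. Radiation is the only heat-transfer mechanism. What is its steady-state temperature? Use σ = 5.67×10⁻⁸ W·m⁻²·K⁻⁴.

At equilibrium, absorbed power = emitted power.
Absorbing cross-section = πr² = 4.227 m²; emitting surface = 4πr² = 16.91 m² (ratio 4).
(1−a)S·A_cross = εσ·A_surf·T⁴  ⇒  T⁴ = (1−a)S/(4σ).
T⁴ = 0.906·611/(4·5.67×10⁻⁸) = 2.441×10⁹ K⁴.
T = (2.441×10⁹)^(1/4).

T ≈ 222 K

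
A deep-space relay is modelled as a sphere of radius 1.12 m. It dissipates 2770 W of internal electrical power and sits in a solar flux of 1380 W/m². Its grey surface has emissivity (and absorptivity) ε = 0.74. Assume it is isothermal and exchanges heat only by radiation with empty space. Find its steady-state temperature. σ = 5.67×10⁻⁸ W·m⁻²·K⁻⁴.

T ≈ 318 K

At steady state, absorbed solar power + internal power = radiated power.
Absorbed: α·S·A_cross = 0.74·1380·3.941 = 4024 W (cross-section πr²).
Total input = 4024 + 2770 = 6794 W.
Radiated: εσ·A_surf·T⁴ with A_surf = 4πr² = 15.76 m².
T⁴ = 6794/(0.74·5.67×10⁻⁸·15.76) = 1.027×10¹⁰ K⁴.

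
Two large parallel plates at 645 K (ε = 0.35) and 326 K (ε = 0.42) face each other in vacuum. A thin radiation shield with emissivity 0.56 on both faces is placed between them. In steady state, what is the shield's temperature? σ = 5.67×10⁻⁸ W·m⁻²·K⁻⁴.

T_s ≈ 542 K

In steady state the net flux on the hot side equals that on the cold side.
σ(T₁⁴−T_s⁴)/D₁ = σ(T_s⁴−T₂⁴)/D₂, with D₁ = 1/ε₁+1/ε_s−1 = 3.643, D₂ = 1/ε_s+1/ε₂−1 = 3.167.
Solve for T_s⁴: T_s⁴ = (D₂·T₁⁴ + D₁·T₂⁴)/(D₁+D₂) = 8.653×10¹⁰ K⁴.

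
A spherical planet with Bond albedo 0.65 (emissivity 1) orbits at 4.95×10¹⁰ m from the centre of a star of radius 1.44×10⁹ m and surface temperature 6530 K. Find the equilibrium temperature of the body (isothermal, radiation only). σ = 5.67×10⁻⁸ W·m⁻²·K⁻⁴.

T ≈ 606 K

The star's surface emits σT_*⁴; at distance d the flux is S = σT_*⁴(R_*/d)².
S = 5.67×10⁻⁸·(6530)⁴·(1.44×10⁹/4.95×10¹⁰)² = 87250 W/m².
For an isothermal sphere T⁴ = (1−a)S/(4σ) = 1.346×10¹¹ K⁴.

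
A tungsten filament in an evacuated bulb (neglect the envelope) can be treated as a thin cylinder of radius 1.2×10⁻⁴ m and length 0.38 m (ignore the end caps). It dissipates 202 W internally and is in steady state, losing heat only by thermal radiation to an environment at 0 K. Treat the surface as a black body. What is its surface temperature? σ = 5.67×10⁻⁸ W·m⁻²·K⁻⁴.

Steady state: internal power = radiated power, P = εσA T⁴.
Radiating area A = 2πrL = 2.865×10⁻⁴ m².
T⁴ = P/(εσA) = 202/(1.0·5.67×10⁻⁸·2.865×10⁻⁴) = 1.243×10¹³ K⁴.
T = (1.243×10¹³)^(1/4).

T ≈ 1880 K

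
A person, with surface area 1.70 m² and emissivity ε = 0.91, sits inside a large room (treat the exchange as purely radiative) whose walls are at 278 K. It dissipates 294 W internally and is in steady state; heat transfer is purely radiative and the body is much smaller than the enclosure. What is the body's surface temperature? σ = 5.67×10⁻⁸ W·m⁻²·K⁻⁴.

T ≈ 311 K

For a small grey body in a large enclosure, net radiated power = εσA(T⁴ − T_w⁴).
Steady state: P = εσA(T⁴ − T_w⁴) with A = 1.70 m².
T⁴ = P/(εσA) + T_w⁴ = 294/(0.91·5.67×10⁻⁸·1.700) + (278)⁴
    = 3.352×10⁹ + 5.973×10⁹ = 9.325×10⁹ K⁴.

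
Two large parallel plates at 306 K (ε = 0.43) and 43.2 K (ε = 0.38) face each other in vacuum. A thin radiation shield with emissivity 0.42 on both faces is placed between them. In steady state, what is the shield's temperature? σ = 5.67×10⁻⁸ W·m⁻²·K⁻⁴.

In steady state the net flux on the hot side equals that on the cold side.
σ(T₁⁴−T_s⁴)/D₁ = σ(T_s⁴−T₂⁴)/D₂, with D₁ = 1/ε₁+1/ε_s−1 = 3.707, D₂ = 1/ε_s+1/ε₂−1 = 4.013.
Solve for T_s⁴: T_s⁴ = (D₂·T₁⁴ + D₁·T₂⁴)/(D₁+D₂) = 4.559×10⁹ K⁴.

T_s ≈ 260 K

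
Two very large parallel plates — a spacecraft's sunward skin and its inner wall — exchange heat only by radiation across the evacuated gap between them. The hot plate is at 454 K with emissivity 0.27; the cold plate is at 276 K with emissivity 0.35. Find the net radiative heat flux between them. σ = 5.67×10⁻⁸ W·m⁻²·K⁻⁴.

q ≈ 374 W/m²

For two infinite grey parallel plates, q = σ(T₁⁴ − T₂⁴)/(1/ε₁ + 1/ε₂ − 1).
T₁⁴ − T₂⁴ = 4.248×10¹⁰ − 5.803×10⁹ = 3.668×10¹⁰ K⁴.
1/ε₁ + 1/ε₂ − 1 = 3.704 + 2.857 − 1 = 5.561.
q = 5.67×10⁻⁸ × 3.668×10¹⁰ / 5.561.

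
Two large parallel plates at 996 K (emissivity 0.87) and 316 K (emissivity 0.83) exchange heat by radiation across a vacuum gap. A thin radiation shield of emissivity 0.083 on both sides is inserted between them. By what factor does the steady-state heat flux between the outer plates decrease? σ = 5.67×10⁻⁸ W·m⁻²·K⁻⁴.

Without shield: q₀ = σΔ(T⁴)/(1/ε₁+1/ε₂−1) with denominator 1.354.
With shield the two gaps are in series; the resistances add: (1/ε₁+1/ε_s−1)+(1/ε_s+1/ε₂−1) = 12.20+12.25 = 24.45.
Heat-flux ratio q₀/q = 24.45/1.354.

factor ≈ 18.1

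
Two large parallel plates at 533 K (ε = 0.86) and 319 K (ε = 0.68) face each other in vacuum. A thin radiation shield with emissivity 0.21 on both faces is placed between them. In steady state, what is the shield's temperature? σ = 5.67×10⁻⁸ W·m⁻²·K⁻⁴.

In steady state the net flux on the hot side equals that on the cold side.
σ(T₁⁴−T_s⁴)/D₁ = σ(T_s⁴−T₂⁴)/D₂, with D₁ = 1/ε₁+1/ε_s−1 = 4.925, D₂ = 1/ε_s+1/ε₂−1 = 5.232.
Solve for T_s⁴: T_s⁴ = (D₂·T₁⁴ + D₁·T₂⁴)/(D₁+D₂) = 4.660×10¹⁰ K⁴.

T_s ≈ 465 K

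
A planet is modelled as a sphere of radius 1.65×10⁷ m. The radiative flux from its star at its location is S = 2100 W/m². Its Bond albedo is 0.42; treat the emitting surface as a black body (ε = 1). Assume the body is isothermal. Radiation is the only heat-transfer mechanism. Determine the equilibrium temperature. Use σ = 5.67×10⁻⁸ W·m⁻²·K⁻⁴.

T ≈ 271 K

At equilibrium, absorbed power = emitted power.
Absorbing cross-section = πr² = 8.553×10¹⁴ m²; emitting surface = 4πr² = 3.421×10¹⁵ m² (ratio 4).
(1−a)S·A_cross = εσ·A_surf·T⁴  ⇒  T⁴ = (1−a)S/(4σ).
T⁴ = 0.580·2100/(4·5.67×10⁻⁸) = 5.370×10⁹ K⁴.
T = (5.370×10⁹)^(1/4).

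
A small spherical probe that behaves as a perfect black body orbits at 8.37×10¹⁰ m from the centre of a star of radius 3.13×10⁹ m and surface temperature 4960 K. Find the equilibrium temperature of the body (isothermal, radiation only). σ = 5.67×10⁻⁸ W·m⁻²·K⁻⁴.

T ≈ 678 K

The star's surface emits σT_*⁴; at distance d the flux is S = σT_*⁴(R_*/d)².
S = 5.67×10⁻⁸·(4960)⁴·(3.13×10⁹/8.37×10¹⁰)² = 47990 W/m².
For an isothermal sphere T⁴ = (1−a)S/(4σ) = 2.116×10¹¹ K⁴.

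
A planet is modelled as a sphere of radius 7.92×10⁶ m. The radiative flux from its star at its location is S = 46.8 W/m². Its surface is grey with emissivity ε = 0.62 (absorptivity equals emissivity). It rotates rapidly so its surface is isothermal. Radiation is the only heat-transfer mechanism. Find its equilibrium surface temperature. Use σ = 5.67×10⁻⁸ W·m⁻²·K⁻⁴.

T ≈ 120 K

At equilibrium, absorbed power = emitted power.
Absorbing cross-section = πr² = 1.971×10¹⁴ m²; emitting surface = 4πr² = 7.882×10¹⁴ m² (ratio 4).
εS·A_cross = εσ·A_surf·T⁴  ⇒  T⁴ = S/(4σ)   (ε cancels).
T⁴ = 46.8/(4·5.67×10⁻⁸) = 2.063×10⁸ K⁴.
T = (2.063×10⁸)^(1/4).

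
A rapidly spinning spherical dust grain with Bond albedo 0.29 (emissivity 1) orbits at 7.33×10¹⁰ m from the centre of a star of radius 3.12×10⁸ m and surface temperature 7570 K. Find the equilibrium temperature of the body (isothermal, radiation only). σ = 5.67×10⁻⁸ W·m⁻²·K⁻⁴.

The star's surface emits σT_*⁴; at distance d the flux is S = σT_*⁴(R_*/d)².
S = 5.67×10⁻⁸·(7570)⁴·(3.12×10⁸/7.33×10¹⁰)² = 3373 W/m².
For an isothermal sphere T⁴ = (1−a)S/(4σ) = 1.056×10¹⁰ K⁴.

T ≈ 321 K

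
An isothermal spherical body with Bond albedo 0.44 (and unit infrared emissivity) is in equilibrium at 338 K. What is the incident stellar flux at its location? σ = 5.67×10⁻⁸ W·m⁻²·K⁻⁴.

S ≈ 5290 W/m²

(1−a)S·πr² = σ·4πr²·T⁴ ⇒ S = 4σT⁴/(1−a).
S = 4·5.67×10⁻⁸·1.305×10¹⁰/0.560.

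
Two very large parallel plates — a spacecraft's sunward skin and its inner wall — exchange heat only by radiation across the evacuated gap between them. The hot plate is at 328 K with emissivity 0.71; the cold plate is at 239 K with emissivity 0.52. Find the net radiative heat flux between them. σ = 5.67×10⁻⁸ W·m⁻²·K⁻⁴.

For two infinite grey parallel plates, q = σ(T₁⁴ − T₂⁴)/(1/ε₁ + 1/ε₂ − 1).
T₁⁴ − T₂⁴ = 1.157×10¹⁰ − 3.263×10⁹ = 8.312×10⁹ K⁴.
1/ε₁ + 1/ε₂ − 1 = 1.408 + 1.923 − 1 = 2.332.
q = 5.67×10⁻⁸ × 8.312×10⁹ / 2.332.

q ≈ 202 W/m²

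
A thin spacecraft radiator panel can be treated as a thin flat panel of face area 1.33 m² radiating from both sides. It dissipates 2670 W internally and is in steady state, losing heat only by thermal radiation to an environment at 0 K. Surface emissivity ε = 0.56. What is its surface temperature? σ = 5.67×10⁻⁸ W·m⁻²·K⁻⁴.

T ≈ 422 K

Steady state: internal power = radiated power, P = εσA T⁴.
Radiating area A = 2·1.33 = 2.660 m².
T⁴ = P/(εσA) = 2670/(0.56·5.67×10⁻⁸·2.660) = 3.161×10¹⁰ K⁴.
T = (3.161×10¹⁰)^(1/4).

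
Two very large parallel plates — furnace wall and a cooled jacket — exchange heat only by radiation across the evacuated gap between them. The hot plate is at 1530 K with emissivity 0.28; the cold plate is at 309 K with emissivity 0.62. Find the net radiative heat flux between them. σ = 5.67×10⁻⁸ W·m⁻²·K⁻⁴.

q ≈ 74100 W/m²

For two infinite grey parallel plates, q = σ(T₁⁴ − T₂⁴)/(1/ε₁ + 1/ε₂ − 1).
T₁⁴ − T₂⁴ = 5.480×10¹² − 9.117×10⁹ = 5.471×10¹² K⁴.
1/ε₁ + 1/ε₂ − 1 = 3.571 + 1.613 − 1 = 4.184.
q = 5.67×10⁻⁸ × 5.471×10¹² / 4.184.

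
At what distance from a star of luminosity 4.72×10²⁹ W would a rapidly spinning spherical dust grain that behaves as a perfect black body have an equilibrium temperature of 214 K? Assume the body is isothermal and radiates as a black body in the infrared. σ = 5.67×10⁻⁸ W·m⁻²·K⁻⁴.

d ≈ 8.89×10¹² m

For an isothermal black-emitting sphere, (1−a)S·πr² = σ·4πr²·T⁴ ⇒ S = 4σT⁴/(1−a).
S = 4·5.67×10⁻⁸·(214)⁴/1.00 = 475.7 W/m².
Flux falls as S = L/(4πd²), so d = √(L/(4πS)) = √(4.72×10²⁹/(4π·475.7)).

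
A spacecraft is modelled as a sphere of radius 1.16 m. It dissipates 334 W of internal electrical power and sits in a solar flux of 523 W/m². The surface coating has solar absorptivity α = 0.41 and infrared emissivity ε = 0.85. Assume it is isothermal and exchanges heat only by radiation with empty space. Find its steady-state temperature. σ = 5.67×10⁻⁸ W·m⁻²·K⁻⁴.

T ≈ 198 K

At steady state, absorbed solar power + internal power = radiated power.
Absorbed: α·S·A_cross = 0.41·523·4.227 = 906.5 W (cross-section πr²).
Total input = 906.5 + 334 = 1240 W.
Radiated: εσ·A_surf·T⁴ with A_surf = 4πr² = 16.91 m².
T⁴ = 1240/(0.85·5.67×10⁻⁸·16.91) = 1.522×10⁹ K⁴.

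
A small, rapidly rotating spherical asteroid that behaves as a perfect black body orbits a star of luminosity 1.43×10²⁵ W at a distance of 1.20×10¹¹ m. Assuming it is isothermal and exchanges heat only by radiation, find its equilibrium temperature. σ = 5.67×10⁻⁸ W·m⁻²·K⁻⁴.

T ≈ 137 K

First find the stellar flux at distance d: S = L/(4πd²) = 1.43×10²⁵/(4π·(1.20×10¹¹)²) = 79.02 W/m².
For an isothermal sphere, absorbed (1−a)S·πr² = emitted σ·4πr²·T⁴, so T⁴ = (1−a)S/(4σ).
T⁴ = 1.00·79.02/(4·5.67×10⁻⁸) = 3.484×10⁸ K⁴.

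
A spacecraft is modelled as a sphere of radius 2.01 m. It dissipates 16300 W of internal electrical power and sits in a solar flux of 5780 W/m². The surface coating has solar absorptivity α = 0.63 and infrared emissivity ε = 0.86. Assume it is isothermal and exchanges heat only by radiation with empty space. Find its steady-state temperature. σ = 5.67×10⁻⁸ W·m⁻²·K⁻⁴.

At steady state, absorbed solar power + internal power = radiated power.
Absorbed: α·S·A_cross = 0.63·5780·12.69 = 46220 W (cross-section πr²).
Total input = 46220 + 16300 = 62520 W.
Radiated: εσ·A_surf·T⁴ with A_surf = 4πr² = 50.77 m².
T⁴ = 62520/(0.86·5.67×10⁻⁸·50.77) = 2.525×10¹⁰ K⁴.

T ≈ 399 K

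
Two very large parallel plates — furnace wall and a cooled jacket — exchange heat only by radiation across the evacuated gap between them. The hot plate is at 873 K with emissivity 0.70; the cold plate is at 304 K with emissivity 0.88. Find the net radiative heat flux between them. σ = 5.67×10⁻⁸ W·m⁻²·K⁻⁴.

For two infinite grey parallel plates, q = σ(T₁⁴ − T₂⁴)/(1/ε₁ + 1/ε₂ − 1).
T₁⁴ − T₂⁴ = 5.808×10¹¹ − 8.541×10⁹ = 5.723×10¹¹ K⁴.
1/ε₁ + 1/ε₂ − 1 = 1.429 + 1.136 − 1 = 1.565.
q = 5.67×10⁻⁸ × 5.723×10¹¹ / 1.565.

q ≈ 20700 W/m²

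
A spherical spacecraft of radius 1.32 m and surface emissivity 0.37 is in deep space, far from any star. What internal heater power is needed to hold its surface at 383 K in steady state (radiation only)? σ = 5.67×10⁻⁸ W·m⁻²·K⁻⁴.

P ≈ 9880 W

P = εσ·4πr²·T⁴.
4πr² = 21.90 m²; T⁴ = 2.152×10¹⁰ K⁴.
P = 0.37·5.67×10⁻⁸·21.90·2.152×10¹⁰.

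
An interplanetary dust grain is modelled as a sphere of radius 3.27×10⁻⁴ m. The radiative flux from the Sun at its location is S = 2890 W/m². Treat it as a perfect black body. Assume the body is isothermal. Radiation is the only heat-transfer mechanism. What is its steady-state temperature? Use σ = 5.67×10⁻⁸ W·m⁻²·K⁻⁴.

At equilibrium, absorbed power = emitted power.
Absorbing cross-section = πr² = 3.359×10⁻⁷ m²; emitting surface = 4πr² = 1.344×10⁻⁶ m² (ratio 4).
S·A_cross = εσ·A_surf·T⁴  ⇒  T⁴ = S/(4σ).
T⁴ = 1.00·2890/(4·5.67×10⁻⁸) = 1.274×10¹⁰ K⁴.
T = (1.274×10¹⁰)^(1/4).

T ≈ 336 K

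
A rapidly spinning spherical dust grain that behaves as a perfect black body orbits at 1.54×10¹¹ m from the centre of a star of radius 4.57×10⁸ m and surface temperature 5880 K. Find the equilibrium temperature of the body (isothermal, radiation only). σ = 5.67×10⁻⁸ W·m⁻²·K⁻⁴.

The star's surface emits σT_*⁴; at distance d the flux is S = σT_*⁴(R_*/d)².
S = 5.67×10⁻⁸·(5880)⁴·(4.57×10⁸/1.54×10¹¹)² = 596.9 W/m².
For an isothermal sphere T⁴ = (1−a)S/(4σ) = 2.632×10⁹ K⁴.

T ≈ 226 K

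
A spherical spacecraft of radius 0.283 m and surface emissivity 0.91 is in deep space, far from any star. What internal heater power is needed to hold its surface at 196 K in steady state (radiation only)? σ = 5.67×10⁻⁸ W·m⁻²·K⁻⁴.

P ≈ 76.6 W

P = εσ·4πr²·T⁴.
4πr² = 1.006 m²; T⁴ = 1.476×10⁹ K⁴.
P = 0.91·5.67×10⁻⁸·1.006·1.476×10⁹.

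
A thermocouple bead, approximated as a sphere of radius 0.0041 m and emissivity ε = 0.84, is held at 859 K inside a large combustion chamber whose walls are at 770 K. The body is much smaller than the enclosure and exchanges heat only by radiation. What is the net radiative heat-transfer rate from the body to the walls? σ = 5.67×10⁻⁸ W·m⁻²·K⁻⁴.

For a small grey body in a large enclosure: P_net = εσA(T_body⁴ − T_wall⁴).
A = 4πr² = 2.112×10⁻⁴ m²; T_body⁴ − T_wall⁴ = 5.445×10¹¹ − 3.515×10¹¹ = 1.929×10¹¹ K⁴.
|P_net| = 0.84·5.67×10⁻⁸·2.112×10⁻⁴·1.929×10¹¹.

P_net ≈ 1.94 W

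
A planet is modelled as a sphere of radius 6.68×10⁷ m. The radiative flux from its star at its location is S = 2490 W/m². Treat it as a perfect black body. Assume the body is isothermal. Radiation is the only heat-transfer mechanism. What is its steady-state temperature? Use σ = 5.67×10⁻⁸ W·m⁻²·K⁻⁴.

T ≈ 324 K

At equilibrium, absorbed power = emitted power.
Absorbing cross-section = πr² = 1.402×10¹⁶ m²; emitting surface = 4πr² = 5.607×10¹⁶ m² (ratio 4).
S·A_cross = εσ·A_surf·T⁴  ⇒  T⁴ = S/(4σ).
T⁴ = 1.00·2490/(4·5.67×10⁻⁸) = 1.098×10¹⁰ K⁴.
T = (1.098×10¹⁰)^(1/4).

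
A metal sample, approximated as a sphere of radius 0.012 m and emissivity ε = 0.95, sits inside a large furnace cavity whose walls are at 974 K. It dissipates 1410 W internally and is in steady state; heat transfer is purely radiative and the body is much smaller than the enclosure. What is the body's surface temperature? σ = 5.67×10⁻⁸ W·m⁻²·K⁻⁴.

T ≈ 1980 K

For a small grey body in a large enclosure, net radiated power = εσA(T⁴ − T_w⁴).
Steady state: P = εσA(T⁴ − T_w⁴) with A = 4πr² = 0.001810 m².
T⁴ = P/(εσA) + T_w⁴ = 1410/(0.95·5.67×10⁻⁸·0.001810) + (974)⁴
    = 1.447×10¹³ + 9.000×10¹¹ = 1.537×10¹³ K⁴.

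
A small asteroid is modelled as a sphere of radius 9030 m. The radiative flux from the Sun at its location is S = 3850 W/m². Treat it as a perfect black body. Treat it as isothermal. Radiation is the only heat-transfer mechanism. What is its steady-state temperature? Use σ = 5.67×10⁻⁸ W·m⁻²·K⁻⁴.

At equilibrium, absorbed power = emitted power.
Absorbing cross-section = πr² = 2.562×10⁸ m²; emitting surface = 4πr² = 1.025×10⁹ m² (ratio 4).
S·A_cross = εσ·A_surf·T⁴  ⇒  T⁴ = S/(4σ).
T⁴ = 1.00·3850/(4·5.67×10⁻⁸) = 1.698×10¹⁰ K⁴.
T = (1.698×10¹⁰)^(1/4).

T ≈ 361 K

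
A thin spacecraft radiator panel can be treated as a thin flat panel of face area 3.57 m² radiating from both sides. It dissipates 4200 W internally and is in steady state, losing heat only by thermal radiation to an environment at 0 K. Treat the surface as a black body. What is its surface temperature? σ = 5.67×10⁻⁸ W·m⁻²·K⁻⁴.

T ≈ 319 K

Steady state: internal power = radiated power, P = εσA T⁴.
Radiating area A = 2·3.57 = 7.140 m².
T⁴ = P/(εσA) = 4200/(1.0·5.67×10⁻⁸·7.140) = 1.037×10¹⁰ K⁴.
T = (1.037×10¹⁰)^(1/4).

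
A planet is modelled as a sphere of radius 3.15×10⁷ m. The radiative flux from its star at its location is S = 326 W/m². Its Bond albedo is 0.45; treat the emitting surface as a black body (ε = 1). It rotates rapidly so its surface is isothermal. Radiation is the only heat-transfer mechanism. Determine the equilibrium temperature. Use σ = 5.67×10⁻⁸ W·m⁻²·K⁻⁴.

At equilibrium, absorbed power = emitted power.
Absorbing cross-section = πr² = 3.117×10¹⁵ m²; emitting surface = 4πr² = 1.247×10¹⁶ m² (ratio 4).
(1−a)S·A_cross = εσ·A_surf·T⁴  ⇒  T⁴ = (1−a)S/(4σ).
T⁴ = 0.550·326/(4·5.67×10⁻⁸) = 7.906×10⁸ K⁴.
T = (7.906×10⁸)^(1/4).

T ≈ 168 K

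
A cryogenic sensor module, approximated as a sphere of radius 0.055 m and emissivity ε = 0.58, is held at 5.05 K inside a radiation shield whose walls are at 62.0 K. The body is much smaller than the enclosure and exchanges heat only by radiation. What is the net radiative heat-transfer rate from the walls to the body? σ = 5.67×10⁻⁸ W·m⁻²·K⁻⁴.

P_net ≈ 0.0185 W

For a small grey body in a large enclosure: P_net = εσA(T_body⁴ − T_wall⁴).
A = 4πr² = 0.03801 m²; T_body⁴ − T_wall⁴ = 650.4 − 1.478×10⁷ = -1.478×10⁷ K⁴.
|P_net| = 0.58·5.67×10⁻⁸·0.03801·1.478×10⁷.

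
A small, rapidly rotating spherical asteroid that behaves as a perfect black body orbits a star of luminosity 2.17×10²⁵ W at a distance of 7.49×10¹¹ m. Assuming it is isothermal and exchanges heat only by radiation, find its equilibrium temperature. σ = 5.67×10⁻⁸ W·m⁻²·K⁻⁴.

T ≈ 60.7 K

First find the stellar flux at distance d: S = L/(4πd²) = 2.17×10²⁵/(4π·(7.49×10¹¹)²) = 3.078 W/m².
For an isothermal sphere, absorbed (1−a)S·πr² = emitted σ·4πr²·T⁴, so T⁴ = (1−a)S/(4σ).
T⁴ = 1.00·3.078/(4·5.67×10⁻⁸) = 1.357×10⁷ K⁴.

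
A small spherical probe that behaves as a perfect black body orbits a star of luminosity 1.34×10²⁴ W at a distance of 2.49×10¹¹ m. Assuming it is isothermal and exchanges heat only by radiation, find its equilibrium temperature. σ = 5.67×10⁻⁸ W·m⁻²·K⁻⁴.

First find the stellar flux at distance d: S = L/(4πd²) = 1.34×10²⁴/(4π·(2.49×10¹¹)²) = 1.720 W/m².
For an isothermal sphere, absorbed (1−a)S·πr² = emitted σ·4πr²·T⁴, so T⁴ = (1−a)S/(4σ).
T⁴ = 1.00·1.720/(4·5.67×10⁻⁸) = 7.583×10⁶ K⁴.

T ≈ 52.5 K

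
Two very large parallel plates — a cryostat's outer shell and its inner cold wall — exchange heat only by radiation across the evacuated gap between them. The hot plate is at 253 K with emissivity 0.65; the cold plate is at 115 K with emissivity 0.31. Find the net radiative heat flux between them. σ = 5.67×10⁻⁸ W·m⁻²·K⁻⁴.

q ≈ 59.1 W/m²

For two infinite grey parallel plates, q = σ(T₁⁴ − T₂⁴)/(1/ε₁ + 1/ε₂ − 1).
T₁⁴ − T₂⁴ = 4.097×10⁹ − 1.749×10⁸ = 3.922×10⁹ K⁴.
1/ε₁ + 1/ε₂ − 1 = 1.538 + 3.226 − 1 = 3.764.
q = 5.67×10⁻⁸ × 3.922×10⁹ / 3.764.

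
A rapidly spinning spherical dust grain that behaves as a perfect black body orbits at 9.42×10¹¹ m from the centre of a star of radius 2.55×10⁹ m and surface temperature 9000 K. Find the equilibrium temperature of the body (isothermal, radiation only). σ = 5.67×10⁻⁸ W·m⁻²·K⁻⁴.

The star's surface emits σT_*⁴; at distance d the flux is S = σT_*⁴(R_*/d)².
S = 5.67×10⁻⁸·(9000)⁴·(2.55×10⁹/9.42×10¹¹)² = 2726 W/m².
For an isothermal sphere T⁴ = (1−a)S/(4σ) = 1.202×10¹⁰ K⁴.

T ≈ 331 K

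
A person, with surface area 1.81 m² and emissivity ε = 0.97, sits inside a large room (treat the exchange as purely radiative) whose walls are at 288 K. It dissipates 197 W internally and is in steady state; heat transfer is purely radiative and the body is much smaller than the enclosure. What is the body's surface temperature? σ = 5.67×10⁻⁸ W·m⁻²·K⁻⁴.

For a small grey body in a large enclosure, net radiated power = εσA(T⁴ − T_w⁴).
Steady state: P = εσA(T⁴ − T_w⁴) with A = 1.81 m².
T⁴ = P/(εσA) + T_w⁴ = 197/(0.97·5.67×10⁻⁸·1.810) + (288)⁴
    = 1.979×10⁹ + 6.880×10⁹ = 8.859×10⁹ K⁴.

T ≈ 307 K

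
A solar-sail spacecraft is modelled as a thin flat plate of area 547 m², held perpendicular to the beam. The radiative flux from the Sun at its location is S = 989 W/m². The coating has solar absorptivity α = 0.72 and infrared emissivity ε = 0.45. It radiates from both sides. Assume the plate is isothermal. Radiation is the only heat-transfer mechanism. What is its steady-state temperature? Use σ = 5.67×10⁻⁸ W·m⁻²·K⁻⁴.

At equilibrium, absorbed power = emitted power.
Absorbing cross-section = A = 547.0 m²; emitting surface = 2A = 1094 m² (ratio 2).
αS·A_cross = εσ·A_surf·T⁴  ⇒  T⁴ = αS/(ε·2σ).
T⁴ = 0.720·989/(0.45·2·5.67×10⁻⁸) = 1.395×10¹⁰ K⁴.
T = (1.395×10¹⁰)^(1/4).

T ≈ 344 K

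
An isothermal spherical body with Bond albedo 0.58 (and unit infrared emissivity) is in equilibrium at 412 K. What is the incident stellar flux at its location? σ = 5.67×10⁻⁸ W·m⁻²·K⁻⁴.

(1−a)S·πr² = σ·4πr²·T⁴ ⇒ S = 4σT⁴/(1−a).
S = 4·5.67×10⁻⁸·2.881×10¹⁰/0.420.

S ≈ 15600 W/m²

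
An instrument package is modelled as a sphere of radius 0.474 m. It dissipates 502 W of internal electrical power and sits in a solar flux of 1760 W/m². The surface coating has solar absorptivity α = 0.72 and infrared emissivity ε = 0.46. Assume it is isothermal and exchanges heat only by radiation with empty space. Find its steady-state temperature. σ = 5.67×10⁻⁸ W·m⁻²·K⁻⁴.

At steady state, absorbed solar power + internal power = radiated power.
Absorbed: α·S·A_cross = 0.72·1760·0.7058 = 894.4 W (cross-section πr²).
Total input = 894.4 + 502 = 1396 W.
Radiated: εσ·A_surf·T⁴ with A_surf = 4πr² = 2.823 m².
T⁴ = 1396/(0.46·5.67×10⁻⁸·2.823) = 1.896×10¹⁰ K⁴.

T ≈ 371 K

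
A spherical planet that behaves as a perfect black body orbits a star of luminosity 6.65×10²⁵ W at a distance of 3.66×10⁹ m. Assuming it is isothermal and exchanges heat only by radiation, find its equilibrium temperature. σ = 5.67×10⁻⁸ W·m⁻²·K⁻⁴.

T ≈ 1150 K

First find the stellar flux at distance d: S = L/(4πd²) = 6.65×10²⁵/(4π·(3.66×10⁹)²) = 3.950×10⁵ W/m².
For an isothermal sphere, absorbed (1−a)S·πr² = emitted σ·4πr²·T⁴, so T⁴ = (1−a)S/(4σ).
T⁴ = 1.00·3.950×10⁵/(4·5.67×10⁻⁸) = 1.742×10¹² K⁴.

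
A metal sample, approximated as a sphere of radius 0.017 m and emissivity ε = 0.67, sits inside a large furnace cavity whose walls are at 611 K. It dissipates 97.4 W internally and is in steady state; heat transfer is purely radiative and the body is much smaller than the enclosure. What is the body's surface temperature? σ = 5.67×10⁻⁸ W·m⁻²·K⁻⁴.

T ≈ 959 K

For a small grey body in a large enclosure, net radiated power = εσA(T⁴ − T_w⁴).
Steady state: P = εσA(T⁴ − T_w⁴) with A = 4πr² = 0.003632 m².
T⁴ = P/(εσA) + T_w⁴ = 97.4/(0.67·5.67×10⁻⁸·0.003632) + (611)⁴
    = 7.060×10¹¹ + 1.394×10¹¹ = 8.454×10¹¹ K⁴.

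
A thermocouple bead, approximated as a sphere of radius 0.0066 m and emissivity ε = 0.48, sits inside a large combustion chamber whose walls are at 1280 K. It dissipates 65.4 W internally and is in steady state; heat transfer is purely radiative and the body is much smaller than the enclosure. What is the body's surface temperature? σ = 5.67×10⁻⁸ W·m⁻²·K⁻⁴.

For a small grey body in a large enclosure, net radiated power = εσA(T⁴ − T_w⁴).
Steady state: P = εσA(T⁴ − T_w⁴) with A = 4πr² = 5.474×10⁻⁴ m².
T⁴ = P/(εσA) + T_w⁴ = 65.4/(0.48·5.67×10⁻⁸·5.474×10⁻⁴) + (1280)⁴
    = 4.390×10¹² + 2.684×10¹² = 7.074×10¹² K⁴.

T ≈ 1630 K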